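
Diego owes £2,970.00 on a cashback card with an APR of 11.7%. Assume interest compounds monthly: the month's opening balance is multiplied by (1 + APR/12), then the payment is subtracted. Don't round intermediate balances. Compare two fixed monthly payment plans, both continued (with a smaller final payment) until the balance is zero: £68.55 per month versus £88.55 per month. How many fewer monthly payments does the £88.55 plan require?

Monthly rate r = 11.7%/12 = 0.975% = 0.00975.
At £68.55/mo: n = ⌈−ln(1 − rB₀/P)/ln(1+r)⌉ = 57 payments (last £39.42); total interest = total paid − £2,970.00 = £908.22.
At £88.55/mo: 41 payments (last £72.40); total interest £644.40.
Payments saved = 57 − 41 = 16.

16 fewer payments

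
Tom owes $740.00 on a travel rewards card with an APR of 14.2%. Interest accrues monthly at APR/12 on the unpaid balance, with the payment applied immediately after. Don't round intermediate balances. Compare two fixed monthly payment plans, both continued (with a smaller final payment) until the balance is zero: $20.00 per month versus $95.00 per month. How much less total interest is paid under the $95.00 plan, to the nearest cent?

$198.16

Monthly rate r = 14.2%/12 = 1.18333% = 0.0118333.
At $20.00/mo: n = ⌈−ln(1 − rB₀/P)/ln(1+r)⌉ = 49 payments (last $19.20); total interest = total paid − $740.00 = $239.20.
At $95.00/mo: 9 payments (last $21.04); total interest $41.04.
Interest saved = $239.20 − $41.04 = $198.16.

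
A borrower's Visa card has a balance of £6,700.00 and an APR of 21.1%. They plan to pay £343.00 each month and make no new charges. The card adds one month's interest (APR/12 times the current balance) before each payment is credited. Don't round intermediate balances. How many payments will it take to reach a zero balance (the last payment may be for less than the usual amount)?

Monthly rate r = 21.1%/12 = 1.75833% = 0.0175833.
Recurrence: B ← B·(1+r) − £343.00.
Month 1: interest £117.81; balance after payment £6,474.81.
Month 2: interest £113.85; balance after payment £6,245.66.
Closed form: n = −ln(1 − rB₀/P)/ln(1+r) = −ln(0.65654)/ln(1.01758) ≈ 24.140, so the balance reaches zero during payment 25.

25 payments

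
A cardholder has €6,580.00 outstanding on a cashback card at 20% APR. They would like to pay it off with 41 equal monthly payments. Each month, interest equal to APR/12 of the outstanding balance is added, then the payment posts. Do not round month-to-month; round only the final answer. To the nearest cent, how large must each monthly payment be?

Monthly rate r = 20%/12 = 1.66667% = 0.0166667.
Level-payment amortization: P = B₀·r / (1 − (1+r)^(−n)) = 6580.00·0.0166667 / (1 − 1.01667^(−41)).
Denominator 1 − (1+r)^(−41) = 0.492217148.
P = 109.667 / 0.492217148 ≈ 222.80.

€222.80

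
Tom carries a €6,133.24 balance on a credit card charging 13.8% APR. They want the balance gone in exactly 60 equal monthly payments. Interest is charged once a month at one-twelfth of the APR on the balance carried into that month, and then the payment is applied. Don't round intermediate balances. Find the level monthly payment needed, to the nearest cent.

Monthly rate r = 13.8%/12 = 1.15% = 0.0115.
Level-payment amortization: P = B₀·r / (1 − (1+r)^(−n)) = 6133.24·0.0115 / (1 − 1.0115^(−60)).
Denominator 1 − (1+r)^(−60) = 0.496445161.
P = 70.5323 / 0.496445161 ≈ 142.07.

€142.07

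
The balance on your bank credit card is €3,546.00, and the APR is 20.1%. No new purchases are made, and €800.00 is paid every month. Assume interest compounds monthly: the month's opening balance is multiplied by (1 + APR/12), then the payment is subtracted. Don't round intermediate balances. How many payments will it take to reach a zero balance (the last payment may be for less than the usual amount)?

Monthly rate r = 20.1%/12 = 1.675% = 0.01675.
Recurrence: B ← B·(1+r) − €800.00.
Month 1: interest €59.40; balance after payment €2,805.40.
Month 2: interest €46.99; balance after payment €2,052.39.
Month 3: interest €34.38; balance after payment €1,286.76.
Month 4: interest €21.55; balance after payment €508.32.
Month 5: interest €8.51; balance after payment €0.00.

5 payments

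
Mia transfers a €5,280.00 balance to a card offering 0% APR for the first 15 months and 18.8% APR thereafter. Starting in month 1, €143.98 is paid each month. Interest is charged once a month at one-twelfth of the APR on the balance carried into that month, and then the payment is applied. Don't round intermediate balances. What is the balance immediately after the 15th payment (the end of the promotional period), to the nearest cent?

Promo months 1–15 at r₀ = 0%/12 = 0; months 16+ at r₁ = 18.8%/12 = 0.0156667.
After month 15 (no interest yet): B = €5,280.00 − 15·€143.98 = €3,120.30.

€3,120.30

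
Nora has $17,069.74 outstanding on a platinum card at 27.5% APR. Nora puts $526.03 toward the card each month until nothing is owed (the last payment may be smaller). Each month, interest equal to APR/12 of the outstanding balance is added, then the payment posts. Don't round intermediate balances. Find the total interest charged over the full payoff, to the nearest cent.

$14,532.53

Monthly rate r = 27.5%/12 = 2.29167% = 0.0229167.
Payoff takes n = ⌈−ln(1 − rB₀/P)/ln(1+r)⌉ = ⌈60.076⌉ = 61 payments; the last is $40.47.
Total paid = 60·$526.03 + $40.47 = $31,602.27.
Total interest = total paid − principal = $31,602.27 − $17,069.74 = $14,532.53.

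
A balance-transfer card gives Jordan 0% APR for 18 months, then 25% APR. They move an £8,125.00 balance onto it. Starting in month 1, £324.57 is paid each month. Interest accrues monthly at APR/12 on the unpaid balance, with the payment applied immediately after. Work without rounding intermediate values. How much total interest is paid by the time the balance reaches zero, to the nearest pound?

Promo months 1–18 at r₀ = 0%/12 = 0; months 19+ at r₁ = 25%/12 = 0.0208333.
After month 18 (no interest yet): B = £8,125.00 − 18·£324.57 = £2,282.74.
Then at r₁ with £324.57/mo: n₂ = −ln(1 − r₁·B/P)/ln(1+r₁) ≈ 7.68 → 8 more payments.
Total paid = 25·£324.57 + £222.70 = £8,336.95; interest = £8,336.95 − £8,125.00 = £211.95.

£212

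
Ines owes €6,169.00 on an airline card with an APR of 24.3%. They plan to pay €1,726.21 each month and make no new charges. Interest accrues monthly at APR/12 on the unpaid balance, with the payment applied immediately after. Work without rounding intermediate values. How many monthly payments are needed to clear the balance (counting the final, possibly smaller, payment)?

Monthly rate r = 24.3%/12 = 2.025% = 0.02025.
Recurrence: B ← B·(1+r) − €1,726.21.
Month 1: interest €124.92; balance after payment €4,567.71.
Month 2: interest €92.50; balance after payment €2,934.00.
Month 3: interest €59.41; balance after payment €1,267.20.
Month 4: interest €25.66; balance after payment €0.00.

4 payments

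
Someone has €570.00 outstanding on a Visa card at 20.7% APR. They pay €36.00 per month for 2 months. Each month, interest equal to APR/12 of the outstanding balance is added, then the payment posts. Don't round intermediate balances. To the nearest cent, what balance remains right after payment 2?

€517.21

Monthly rate r = 20.7%/12 = 1.725% = 0.01725.
Each month: B ← B·(1+r) − €36.00.
Month 1: interest €9.83; balance after payment €543.83.
Month 2: interest €9.38; balance after payment €517.21.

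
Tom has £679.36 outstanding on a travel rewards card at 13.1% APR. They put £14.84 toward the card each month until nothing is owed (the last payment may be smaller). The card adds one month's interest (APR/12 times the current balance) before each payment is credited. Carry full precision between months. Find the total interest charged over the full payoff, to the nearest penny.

Monthly rate r = 13.1%/12 = 1.09167% = 0.0109167.
Payoff takes n = ⌈−ln(1 − rB₀/P)/ln(1+r)⌉ = ⌈63.795⌉ = 64 payments; the last is £11.81.
Total paid = 63·£14.84 + £11.81 = £946.73.
Total interest = total paid − principal = £946.73 − £679.36 = £267.37.

£267.37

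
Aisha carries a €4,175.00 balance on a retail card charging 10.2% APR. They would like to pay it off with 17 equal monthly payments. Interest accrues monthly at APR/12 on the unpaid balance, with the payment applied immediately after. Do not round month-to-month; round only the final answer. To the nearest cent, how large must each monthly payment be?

Monthly rate r = 10.2%/12 = 0.85% = 0.0085.
Level-payment amortization: P = B₀·r / (1 − (1+r)^(−n)) = 4175.00·0.0085 / (1 − 1.0085^(−17)).
Denominator 1 − (1+r)^(−17) = 0.134016421.
P = 35.4875 / 0.134016421 ≈ 264.80.

€264.80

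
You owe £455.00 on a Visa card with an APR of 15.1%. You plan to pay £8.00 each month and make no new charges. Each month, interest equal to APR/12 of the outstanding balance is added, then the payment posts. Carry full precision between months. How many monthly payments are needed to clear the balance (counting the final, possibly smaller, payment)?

101 months

Monthly rate r = 15.1%/12 = 1.25833% = 0.0125833.
Recurrence: B ← B·(1+r) − £8.00.
Month 1: interest £5.73; balance after payment £452.73.
Month 2: interest £5.70; balance after payment £450.42.
Closed form: n = −ln(1 − rB₀/P)/ln(1+r) = −ln(0.28432)/ln(1.01258) ≈ 100.573, so the balance reaches zero during payment 101.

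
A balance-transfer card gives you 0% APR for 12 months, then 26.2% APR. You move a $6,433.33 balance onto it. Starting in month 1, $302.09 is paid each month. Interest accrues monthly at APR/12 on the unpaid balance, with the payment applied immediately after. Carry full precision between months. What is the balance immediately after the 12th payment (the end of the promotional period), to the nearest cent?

Promo months 1–12 at r₀ = 0%/12 = 0; months 13+ at r₁ = 26.2%/12 = 0.0218333.
After month 12 (no interest yet): B = $6,433.33 − 12·$302.09 = $2,808.25.

$2,808.25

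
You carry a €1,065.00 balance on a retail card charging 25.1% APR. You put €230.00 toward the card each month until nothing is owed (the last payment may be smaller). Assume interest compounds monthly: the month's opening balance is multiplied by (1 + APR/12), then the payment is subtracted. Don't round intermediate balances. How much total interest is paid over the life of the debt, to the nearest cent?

€67.01

Monthly rate r = 25.1%/12 = 2.09167% = 0.0209167.
Payoff takes n = ⌈−ln(1 − rB₀/P)/ln(1+r)⌉ = ⌈4.921⌉ = 5 payments; the last is €212.01.
Total paid = 4·€230.00 + €212.01 = €1,132.01.
Total interest = total paid − principal = €1,132.01 − €1,065.00 = €67.01.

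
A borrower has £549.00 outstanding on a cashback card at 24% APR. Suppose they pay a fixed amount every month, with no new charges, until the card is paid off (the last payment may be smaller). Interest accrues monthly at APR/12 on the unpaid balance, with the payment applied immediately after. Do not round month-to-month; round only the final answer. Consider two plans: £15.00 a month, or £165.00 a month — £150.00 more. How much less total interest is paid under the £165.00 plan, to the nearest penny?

£423.27

Monthly rate r = 24%/12 = 2% = 0.02.
At £15.00/mo: n = ⌈−ln(1 − rB₀/P)/ln(1+r)⌉ = 67 payments (last £7.46); total interest = total paid − £549.00 = £448.46.
At £165.00/mo: 4 payments (last £79.19); total interest £25.19.
Interest saved = £448.46 − £25.19 = £423.27.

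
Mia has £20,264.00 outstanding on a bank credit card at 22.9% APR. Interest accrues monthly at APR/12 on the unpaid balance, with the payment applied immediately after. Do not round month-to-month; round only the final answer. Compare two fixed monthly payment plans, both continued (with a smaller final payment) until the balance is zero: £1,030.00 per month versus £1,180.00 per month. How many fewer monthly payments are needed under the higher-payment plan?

Monthly rate r = 22.9%/12 = 1.90833% = 0.0190833.
At £1,030.00/mo: n = ⌈−ln(1 − rB₀/P)/ln(1+r)⌉ = 25 payments (last £928.54); total interest = total paid − £20,264.00 = £5,384.54.
At £1,180.00/mo: 22 payments (last £6.30); total interest £4,522.30.
Payments saved = 25 − 22 = 3.

3 fewer payments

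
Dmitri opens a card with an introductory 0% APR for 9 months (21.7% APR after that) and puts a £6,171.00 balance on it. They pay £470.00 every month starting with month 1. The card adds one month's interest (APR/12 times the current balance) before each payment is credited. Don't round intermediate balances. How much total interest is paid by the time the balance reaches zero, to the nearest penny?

Promo months 1–9 at r₀ = 0%/12 = 0; months 10+ at r₁ = 21.7%/12 = 0.0180833.
After month 9 (no interest yet): B = £6,171.00 − 9·£470.00 = £1,941.00.
Then at r₁ with £470.00/mo: n₂ = −ln(1 − r₁·B/P)/ln(1+r₁) ≈ 4.33 → 5 more payments.
Total paid = 13·£470.00 + £156.42 = £6,266.42; interest = £6,266.42 − £6,171.00 = £95.42.

£95.42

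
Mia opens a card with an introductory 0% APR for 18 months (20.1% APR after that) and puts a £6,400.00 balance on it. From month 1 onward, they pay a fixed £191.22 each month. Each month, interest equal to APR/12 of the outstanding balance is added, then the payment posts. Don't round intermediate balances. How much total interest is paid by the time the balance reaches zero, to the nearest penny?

£494.38

Promo months 1–18 at r₀ = 0%/12 = 0; months 19+ at r₁ = 20.1%/12 = 0.01675.
After month 18 (no interest yet): B = £6,400.00 − 18·£191.22 = £2,958.04.
Then at r₁ with £191.22/mo: n₂ = −ln(1 − r₁·B/P)/ln(1+r₁) ≈ 18.05 → 19 more payments.
Total paid = 36·£191.22 + £10.46 = £6,894.38; interest = £6,894.38 − £6,400.00 = £494.38.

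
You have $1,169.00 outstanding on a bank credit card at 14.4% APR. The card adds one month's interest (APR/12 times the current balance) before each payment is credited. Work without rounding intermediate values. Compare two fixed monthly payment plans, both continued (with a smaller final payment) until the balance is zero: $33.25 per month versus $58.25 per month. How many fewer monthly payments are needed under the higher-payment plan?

22 fewer payments

Monthly rate r = 14.4%/12 = 1.2% = 0.012.
At $33.25/mo: n = ⌈−ln(1 − rB₀/P)/ln(1+r)⌉ = 46 payments (last $31.27); total interest = total paid − $1,169.00 = $358.52.
At $58.25/mo: 24 payments (last $5.72); total interest $176.47.
Payments saved = 46 − 24 = 22.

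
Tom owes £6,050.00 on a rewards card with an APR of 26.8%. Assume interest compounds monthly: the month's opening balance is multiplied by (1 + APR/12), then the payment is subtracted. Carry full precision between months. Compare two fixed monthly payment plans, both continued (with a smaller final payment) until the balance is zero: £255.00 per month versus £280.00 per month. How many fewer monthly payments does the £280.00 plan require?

Monthly rate r = 26.8%/12 = 2.23333% = 0.0223333.
At £255.00/mo: n = ⌈−ln(1 − rB₀/P)/ln(1+r)⌉ = 35 payments (last £43.88); total interest = total paid − £6,050.00 = £2,663.88.
At £280.00/mo: 30 payments (last £232.68); total interest £2,302.68.
Payments saved = 35 − 30 = 5.

5 fewer payments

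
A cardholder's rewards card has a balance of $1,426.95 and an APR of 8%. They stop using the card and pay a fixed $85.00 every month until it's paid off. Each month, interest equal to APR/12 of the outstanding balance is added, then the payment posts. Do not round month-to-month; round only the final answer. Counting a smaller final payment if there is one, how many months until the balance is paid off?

Monthly rate r = 8%/12 = 0.666667% = 0.00666667.
Recurrence: B ← B·(1+r) − $85.00.
Month 1: interest $9.51; balance after payment $1,351.46.
Month 2: interest $9.01; balance after payment $1,275.47.
Closed form: n = −ln(1 − rB₀/P)/ln(1+r) = −ln(0.88808)/ln(1.00667) ≈ 17.863, so the balance reaches zero during payment 18.

18 months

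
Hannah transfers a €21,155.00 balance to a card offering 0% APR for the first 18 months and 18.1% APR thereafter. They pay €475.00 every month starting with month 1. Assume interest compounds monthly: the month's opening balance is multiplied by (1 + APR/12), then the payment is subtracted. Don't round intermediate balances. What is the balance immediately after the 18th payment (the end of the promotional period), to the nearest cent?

€12,605.00

Promo months 1–18 at r₀ = 0%/12 = 0; months 19+ at r₁ = 18.1%/12 = 0.0150833.
After month 18 (no interest yet): B = €21,155.00 − 18·€475.00 = €12,605.00.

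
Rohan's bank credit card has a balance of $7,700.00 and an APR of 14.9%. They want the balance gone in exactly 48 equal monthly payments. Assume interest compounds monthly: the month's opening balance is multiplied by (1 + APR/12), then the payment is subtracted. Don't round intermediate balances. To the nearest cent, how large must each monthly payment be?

$213.91

Monthly rate r = 14.9%/12 = 1.24167% = 0.0124167.
Level-payment amortization: P = B₀·r / (1 − (1+r)^(−n)) = 7700.00·0.0124167 / (1 − 1.01242^(−48)).
Denominator 1 − (1+r)^(−48) = 0.446962894.
P = 95.6083 / 0.446962894 ≈ 213.91.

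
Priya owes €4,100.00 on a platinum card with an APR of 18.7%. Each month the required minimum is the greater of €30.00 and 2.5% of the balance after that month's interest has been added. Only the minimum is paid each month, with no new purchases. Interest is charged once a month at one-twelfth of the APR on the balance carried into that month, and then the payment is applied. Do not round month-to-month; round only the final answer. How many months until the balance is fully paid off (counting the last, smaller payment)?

Monthly rate r = 18.7%/12 = 1.55833% = 0.0155833.
While 2.5% of the post-interest balance exceeds €30.00, each month B ← (B·(1+r))·(1 − 0.025), i.e. B shrinks by the factor (1+r)·0.975 = 0.99019.
This holds for months 1–127. Entering month 128 the balance is €1,172.86; 2.5% of the post-interest balance is now below €30.00, so the flat €30.00 minimum applies from here.
From month 128 a fixed €30.00 at rate r clears €1,172.86 in 61 more payments. Total: 127 + 61 = 188 months.

188 months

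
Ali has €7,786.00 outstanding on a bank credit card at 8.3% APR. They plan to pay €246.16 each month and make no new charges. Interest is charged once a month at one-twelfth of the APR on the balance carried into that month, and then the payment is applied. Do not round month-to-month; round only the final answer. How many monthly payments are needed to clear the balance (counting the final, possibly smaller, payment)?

36 months

Monthly rate r = 8.3%/12 = 0.691667% = 0.00691667.
Recurrence: B ← B·(1+r) − €246.16.
Month 1: interest €53.85; balance after payment €7,593.69.
Month 2: interest €52.52; balance after payment €7,400.06.
Closed form: n = −ln(1 − rB₀/P)/ln(1+r) = −ln(0.78123)/ln(1.00692) ≈ 35.818, so the balance reaches zero during payment 36.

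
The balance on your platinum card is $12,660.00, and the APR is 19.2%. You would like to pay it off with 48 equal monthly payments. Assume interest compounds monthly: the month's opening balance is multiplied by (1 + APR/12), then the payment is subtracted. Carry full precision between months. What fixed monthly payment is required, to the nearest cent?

Monthly rate r = 19.2%/12 = 1.6% = 0.016.
Level-payment amortization: P = B₀·r / (1 − (1+r)^(−n)) = 12660.00·0.016 / (1 − 1.016^(−48)).
Denominator 1 − (1+r)^(−48) = 0.533230986.
P = 202.56 / 0.533230986 ≈ 379.87.

$379.87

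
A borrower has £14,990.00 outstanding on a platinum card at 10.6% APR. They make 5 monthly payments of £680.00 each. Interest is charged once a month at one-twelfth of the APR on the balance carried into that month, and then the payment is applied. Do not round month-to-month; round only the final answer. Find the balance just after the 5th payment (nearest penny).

Monthly rate r = 10.6%/12 = 0.883333% = 0.00883333.
Each month: B ← B·(1+r) − £680.00.
Month 1: interest £132.41; balance after payment £14,442.41.
Month 2: interest £127.57; balance after payment £13,889.99.
Month 3: interest £122.69; balance after payment £13,332.68.
Month 4: interest £117.77; balance after payment £12,770.45.
Month 5: interest £112.81; balance after payment £12,203.26.

£12,203.26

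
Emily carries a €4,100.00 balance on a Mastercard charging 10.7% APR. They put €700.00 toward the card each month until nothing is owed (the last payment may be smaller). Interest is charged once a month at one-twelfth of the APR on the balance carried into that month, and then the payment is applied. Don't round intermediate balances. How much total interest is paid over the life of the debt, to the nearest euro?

Monthly rate r = 10.7%/12 = 0.891667% = 0.00891667.
Payoff takes n = ⌈−ln(1 − rB₀/P)/ln(1+r)⌉ = ⌈6.042⌉ = 7 payments; the last is €29.82.
Total paid = 6·€700.00 + €29.82 = €4,229.82.
Total interest = total paid − principal = €4,229.82 − €4,100.00 = €129.82.

€130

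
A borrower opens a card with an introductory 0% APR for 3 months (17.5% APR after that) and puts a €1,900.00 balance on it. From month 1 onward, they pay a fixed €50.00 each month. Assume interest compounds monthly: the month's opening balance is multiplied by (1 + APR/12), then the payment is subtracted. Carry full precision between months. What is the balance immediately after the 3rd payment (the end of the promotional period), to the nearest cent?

Promo months 1–3 at r₀ = 0%/12 = 0; months 4+ at r₁ = 17.5%/12 = 0.0145833.
After month 3 (no interest yet): B = €1,900.00 − 3·€50.00 = €1,750.00.

€1,750.00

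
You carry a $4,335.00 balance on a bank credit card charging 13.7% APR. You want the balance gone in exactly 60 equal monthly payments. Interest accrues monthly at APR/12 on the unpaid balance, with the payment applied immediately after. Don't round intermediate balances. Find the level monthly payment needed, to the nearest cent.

$100.19

Monthly rate r = 13.7%/12 = 1.14167% = 0.0114167.
Level-payment amortization: P = B₀·r / (1 − (1+r)^(−n)) = 4335.00·0.0114167 / (1 − 1.01142^(−60)).
Denominator 1 − (1+r)^(−60) = 0.493949747.
P = 49.4912 / 0.493949747 ≈ 100.19.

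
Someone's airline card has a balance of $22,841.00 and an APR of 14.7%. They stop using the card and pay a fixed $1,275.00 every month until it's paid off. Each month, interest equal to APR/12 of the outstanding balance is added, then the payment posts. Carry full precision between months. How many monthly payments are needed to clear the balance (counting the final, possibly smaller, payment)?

Monthly rate r = 14.7%/12 = 1.225% = 0.01225.
Recurrence: B ← B·(1+r) − $1,275.00.
Month 1: interest $279.80; balance after payment $21,845.80.
Month 2: interest $267.61; balance after payment $20,838.41.
Closed form: n = −ln(1 − rB₀/P)/ln(1+r) = −ln(0.78055)/ln(1.01225) ≈ 20.349, so the balance reaches zero during payment 21.

21 months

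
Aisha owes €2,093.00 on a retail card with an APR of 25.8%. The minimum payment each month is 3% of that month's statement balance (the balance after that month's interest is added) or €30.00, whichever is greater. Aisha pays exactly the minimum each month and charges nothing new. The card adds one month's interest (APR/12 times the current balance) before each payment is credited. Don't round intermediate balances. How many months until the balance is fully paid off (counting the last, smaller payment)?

Monthly rate r = 25.8%/12 = 2.15% = 0.0215.
While 3% of the post-interest balance exceeds €30.00, each month B ← (B·(1+r))·(1 − 0.03), i.e. B shrinks by the factor (1+r)·0.97 = 0.99086.
This holds for months 1–83. Entering month 84 the balance is €976.36; 3% of the post-interest balance is now below €30.00, so the flat €30.00 minimum applies from here.
From month 84 a fixed €30.00 at rate r clears €976.36 in 57 more payments. Total: 83 + 57 = 140 months.

140 months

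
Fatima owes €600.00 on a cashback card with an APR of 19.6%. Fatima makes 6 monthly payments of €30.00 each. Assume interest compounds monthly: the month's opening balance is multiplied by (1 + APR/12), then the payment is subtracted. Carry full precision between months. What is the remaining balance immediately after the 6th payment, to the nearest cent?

Monthly rate r = 19.6%/12 = 1.63333% = 0.0163333.
Each month: B ← B·(1+r) − €30.00.
Month 1: interest €9.80; balance after payment €579.80.
Month 2: interest €9.47; balance after payment €559.27.
Month 3: interest €9.13; balance after payment €538.40.
Month 4: interest €8.79; balance after payment €517.20.
Month 5: interest €8.45; balance after payment €495.65.
Month 6: interest €8.10; balance after payment €473.74.

€473.74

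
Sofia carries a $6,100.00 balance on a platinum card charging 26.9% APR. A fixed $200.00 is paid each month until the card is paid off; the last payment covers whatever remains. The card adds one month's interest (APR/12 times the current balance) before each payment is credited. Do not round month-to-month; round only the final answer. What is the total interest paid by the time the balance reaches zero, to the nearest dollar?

$4,285

Monthly rate r = 26.9%/12 = 2.24167% = 0.0224167.
Payoff takes n = ⌈−ln(1 − rB₀/P)/ln(1+r)⌉ = ⌈51.923⌉ = 52 payments; the last is $184.79.
Total paid = 51·$200.00 + $184.79 = $10,384.79.
Total interest = total paid − principal = $10,384.79 − $6,100.00 = $4,284.79.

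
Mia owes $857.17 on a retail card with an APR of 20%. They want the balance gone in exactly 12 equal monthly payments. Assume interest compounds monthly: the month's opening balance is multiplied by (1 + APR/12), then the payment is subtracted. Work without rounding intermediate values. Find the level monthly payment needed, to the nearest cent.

Monthly rate r = 20%/12 = 1.66667% = 0.0166667.
Level-payment amortization: P = B₀·r / (1 − (1+r)^(−n)) = 857.17·0.0166667 / (1 − 1.01667^(−12)).
Denominator 1 − (1+r)^(−12) = 0.179918557.
P = 14.2862 / 0.179918557 ≈ 79.40.

$79.40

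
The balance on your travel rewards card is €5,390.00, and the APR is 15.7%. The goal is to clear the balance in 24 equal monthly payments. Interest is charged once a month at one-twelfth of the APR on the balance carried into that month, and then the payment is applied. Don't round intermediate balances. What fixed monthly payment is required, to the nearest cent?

€263.14

Monthly rate r = 15.7%/12 = 1.30833% = 0.0130833.
Level-payment amortization: P = B₀·r / (1 − (1+r)^(−n)) = 5390.00·0.0130833 / (1 − 1.01308^(−24)).
Denominator 1 − (1+r)^(−24) = 0.26799187.
P = 70.5192 / 0.26799187 ≈ 263.14.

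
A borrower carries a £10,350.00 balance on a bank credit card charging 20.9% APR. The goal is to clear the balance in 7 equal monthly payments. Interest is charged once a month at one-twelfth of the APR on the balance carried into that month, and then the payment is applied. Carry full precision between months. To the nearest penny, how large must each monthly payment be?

£1,583.36

Monthly rate r = 20.9%/12 = 1.74167% = 0.0174167.
Level-payment amortization: P = B₀·r / (1 − (1+r)^(−n)) = 10350.00·0.0174167 / (1 − 1.01742^(−7)).
Denominator 1 − (1+r)^(−7) = 0.113848318.
P = 180.263 / 0.113848318 ≈ 1583.36.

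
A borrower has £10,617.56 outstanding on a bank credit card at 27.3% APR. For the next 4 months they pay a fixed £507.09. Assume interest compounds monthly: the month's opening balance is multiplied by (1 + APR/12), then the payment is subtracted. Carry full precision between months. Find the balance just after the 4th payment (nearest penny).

£9,518.60

Monthly rate r = 27.3%/12 = 2.275% = 0.02275.
Each month: B ← B·(1+r) − £507.09.
Month 1: interest £241.55; balance after payment £10,352.02.
Month 2: interest £235.51; balance after payment £10,080.44.
Month 3: interest £229.33; balance after payment £9,802.68.
Month 4: interest £223.01; balance after payment £9,518.60.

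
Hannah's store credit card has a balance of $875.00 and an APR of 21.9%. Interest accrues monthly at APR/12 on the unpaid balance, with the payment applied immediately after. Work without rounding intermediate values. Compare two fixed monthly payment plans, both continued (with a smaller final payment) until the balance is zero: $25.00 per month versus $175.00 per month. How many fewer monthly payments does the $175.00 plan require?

Monthly rate r = 21.9%/12 = 1.825% = 0.01825.
At $25.00/mo: n = ⌈−ln(1 − rB₀/P)/ln(1+r)⌉ = 57 payments (last $7.51); total interest = total paid − $875.00 = $532.51.
At $175.00/mo: 6 payments (last $51.20); total interest $51.20.
Payments saved = 57 − 6 = 51.

51 fewer payments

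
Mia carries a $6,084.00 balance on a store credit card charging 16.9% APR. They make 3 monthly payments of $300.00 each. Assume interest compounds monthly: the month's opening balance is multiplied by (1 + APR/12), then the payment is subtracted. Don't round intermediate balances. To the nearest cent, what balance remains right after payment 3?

Monthly rate r = 16.9%/12 = 1.40833% = 0.0140833.
Each month: B ← B·(1+r) − $300.00.
Month 1: interest $85.68; balance after payment $5,869.68.
Month 2: interest $82.66; balance after payment $5,652.35.
Month 3: interest $79.60; balance after payment $5,431.95.

$5,431.95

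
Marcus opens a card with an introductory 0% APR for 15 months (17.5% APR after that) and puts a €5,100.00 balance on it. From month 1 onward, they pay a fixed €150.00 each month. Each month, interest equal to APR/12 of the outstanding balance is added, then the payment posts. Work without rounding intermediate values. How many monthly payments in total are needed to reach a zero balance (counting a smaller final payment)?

Promo months 1–15 at r₀ = 0%/12 = 0; months 16+ at r₁ = 17.5%/12 = 0.0145833.
After month 15 (no interest yet): B = €5,100.00 − 15·€150.00 = €2,850.00.
Then at r₁ with €150.00/mo: n₂ = −ln(1 − r₁·B/P)/ln(1+r₁) ≈ 22.41 → 23 more payments.

38 payments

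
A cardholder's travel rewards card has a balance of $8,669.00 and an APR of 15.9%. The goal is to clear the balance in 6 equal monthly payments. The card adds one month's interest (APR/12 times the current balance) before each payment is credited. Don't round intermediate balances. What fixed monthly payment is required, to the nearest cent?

$1,512.57

Monthly rate r = 15.9%/12 = 1.325% = 0.01325.
Level-payment amortization: P = B₀·r / (1 − (1+r)^(−n)) = 8669.00·0.01325 / (1 − 1.01325^(−6)).
Denominator 1 − (1+r)^(−6) = 0.0759396717.
P = 114.864 / 0.0759396717 ≈ 1512.57.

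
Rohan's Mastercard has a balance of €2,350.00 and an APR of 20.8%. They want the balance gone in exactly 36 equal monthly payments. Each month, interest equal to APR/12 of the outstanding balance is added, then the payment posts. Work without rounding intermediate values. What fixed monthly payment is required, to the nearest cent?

Monthly rate r = 20.8%/12 = 1.73333% = 0.0173333.
Level-payment amortization: P = B₀·r / (1 − (1+r)^(−n)) = 2350.00·0.0173333 / (1 − 1.01733^(−36)).
Denominator 1 − (1+r)^(−36) = 0.461330835.
P = 40.7333 / 0.461330835 ≈ 88.30.

€88.30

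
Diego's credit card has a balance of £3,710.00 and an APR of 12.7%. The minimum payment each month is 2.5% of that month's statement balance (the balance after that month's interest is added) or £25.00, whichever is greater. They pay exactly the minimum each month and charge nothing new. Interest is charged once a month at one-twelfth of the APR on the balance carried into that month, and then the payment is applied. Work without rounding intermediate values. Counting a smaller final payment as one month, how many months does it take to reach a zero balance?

Monthly rate r = 12.7%/12 = 1.05833% = 0.0105833.
While 2.5% of the post-interest balance exceeds £25.00, each month B ← (B·(1+r))·(1 − 0.025), i.e. B shrinks by the factor (1+r)·0.975 = 0.98532.
This holds for months 1–90. Entering month 91 the balance is £980.12; 2.5% of the post-interest balance is now below £25.00, so the flat £25.00 minimum applies from here.
From month 91 a fixed £25.00 at rate r clears £980.12 in 51 more payments. Total: 90 + 51 = 141 months.

141 months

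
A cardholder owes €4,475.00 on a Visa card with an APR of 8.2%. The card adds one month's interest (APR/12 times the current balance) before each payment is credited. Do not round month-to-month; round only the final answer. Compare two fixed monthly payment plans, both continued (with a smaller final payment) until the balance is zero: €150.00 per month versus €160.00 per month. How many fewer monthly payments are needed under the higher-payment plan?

Monthly rate r = 8.2%/12 = 0.683333% = 0.00683333.
At €150.00/mo: n = ⌈−ln(1 − rB₀/P)/ln(1+r)⌉ = 34 payments (last €71.68); total interest = total paid − €4,475.00 = €546.68.
At €160.00/mo: 32 payments (last €23.36); total interest €508.36.
Payments saved = 34 − 32 = 2.

2 fewer payments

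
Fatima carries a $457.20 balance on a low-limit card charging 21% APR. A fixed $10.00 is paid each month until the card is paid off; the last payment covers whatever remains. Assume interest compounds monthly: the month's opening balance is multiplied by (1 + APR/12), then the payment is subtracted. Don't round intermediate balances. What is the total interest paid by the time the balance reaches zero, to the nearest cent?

Monthly rate r = 21%/12 = 1.75% = 0.0175.
Payoff takes n = ⌈−ln(1 − rB₀/P)/ln(1+r)⌉ = ⌈92.799⌉ = 93 payments; the last is $8.00.
Total paid = 92·$10.00 + $8.00 = $928.00.
Total interest = total paid − principal = $928.00 − $457.20 = $470.80.

$470.80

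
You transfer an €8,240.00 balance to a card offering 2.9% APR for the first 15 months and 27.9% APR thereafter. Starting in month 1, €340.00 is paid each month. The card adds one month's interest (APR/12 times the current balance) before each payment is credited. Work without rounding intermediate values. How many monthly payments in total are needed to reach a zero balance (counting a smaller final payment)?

27 months

Promo months 1–15 at r₀ = 2.9%/12 = 0.00241667; months 16+ at r₁ = 27.9%/12 = 0.02325.
After month 15: iterate B ← B·(1+r₀) − €340.00 for 15 months → €3,356.62.
Then at r₁ with €340.00/mo: n₂ = −ln(1 − r₁·B/P)/ln(1+r₁) ≈ 11.35 → 12 more payments.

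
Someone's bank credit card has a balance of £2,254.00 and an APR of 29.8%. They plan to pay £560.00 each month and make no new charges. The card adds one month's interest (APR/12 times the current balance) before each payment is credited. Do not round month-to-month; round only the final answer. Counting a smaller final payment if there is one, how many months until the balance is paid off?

Monthly rate r = 29.8%/12 = 2.48333% = 0.0248333.
Recurrence: B ← B·(1+r) − £560.00.
Month 1: interest £55.97; balance after payment £1,749.97.
Month 2: interest £43.46; balance after payment £1,233.43.
Month 3: interest £30.63; balance after payment £704.06.
Month 4: interest £17.48; balance after payment £161.55.
Month 5: interest £4.01; balance after payment £0.00.

5 months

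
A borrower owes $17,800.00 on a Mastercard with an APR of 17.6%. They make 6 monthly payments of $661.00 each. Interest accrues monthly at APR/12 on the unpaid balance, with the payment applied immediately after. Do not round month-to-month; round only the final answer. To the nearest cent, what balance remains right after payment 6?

$15,310.68

Monthly rate r = 17.6%/12 = 1.46667% = 0.0146667.
Each month: B ← B·(1+r) − $661.00.
Month 1: interest $261.07; balance after payment $17,400.07.
Month 2: interest $255.20; balance after payment $16,994.27.
Month 3: interest $249.25; balance after payment $16,582.52.
Month 4: interest $243.21; balance after payment $16,164.73.
Month 5: interest $237.08; balance after payment $15,740.81.
Month 6: interest $230.87; balance after payment $15,310.68.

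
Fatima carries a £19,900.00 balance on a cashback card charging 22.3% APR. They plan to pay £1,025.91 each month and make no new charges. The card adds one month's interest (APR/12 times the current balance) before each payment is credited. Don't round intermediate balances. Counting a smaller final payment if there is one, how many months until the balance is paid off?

25 months

Monthly rate r = 22.3%/12 = 1.85833% = 0.0185833.
Recurrence: B ← B·(1+r) − £1,025.91.
Month 1: interest £369.81; balance after payment £19,243.90.
Month 2: interest £357.62; balance after payment £18,575.60.
Closed form: n = −ln(1 − rB₀/P)/ln(1+r) = −ln(0.63953)/ln(1.01858) ≈ 24.278, so the balance reaches zero during payment 25.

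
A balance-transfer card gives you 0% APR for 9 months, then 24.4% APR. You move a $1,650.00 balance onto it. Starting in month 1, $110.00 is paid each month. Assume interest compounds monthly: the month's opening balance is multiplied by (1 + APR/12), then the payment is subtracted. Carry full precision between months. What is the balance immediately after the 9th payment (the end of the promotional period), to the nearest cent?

$660.00

Promo months 1–9 at r₀ = 0%/12 = 0; months 10+ at r₁ = 24.4%/12 = 0.0203333.
After month 9 (no interest yet): B = $1,650.00 − 9·$110.00 = $660.00.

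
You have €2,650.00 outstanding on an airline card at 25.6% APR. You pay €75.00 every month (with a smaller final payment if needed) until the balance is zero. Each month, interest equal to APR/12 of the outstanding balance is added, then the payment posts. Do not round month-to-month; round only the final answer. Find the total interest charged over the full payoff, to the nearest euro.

Monthly rate r = 25.6%/12 = 2.13333% = 0.0213333.
Payoff takes n = ⌈−ln(1 − rB₀/P)/ln(1+r)⌉ = ⌈66.395⌉ = 67 payments; the last is €29.78.
Total paid = 66·€75.00 + €29.78 = €4,979.78.
Total interest = total paid − principal = €4,979.78 − €2,650.00 = €2,329.78.

€2,330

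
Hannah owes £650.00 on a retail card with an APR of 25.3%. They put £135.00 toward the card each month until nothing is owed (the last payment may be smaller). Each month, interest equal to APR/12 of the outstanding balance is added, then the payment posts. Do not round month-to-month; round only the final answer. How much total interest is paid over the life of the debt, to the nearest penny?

£42.77

Monthly rate r = 25.3%/12 = 2.10833% = 0.0210833.
Payoff takes n = ⌈−ln(1 − rB₀/P)/ln(1+r)⌉ = ⌈5.130⌉ = 6 payments; the last is £17.77.
Total paid = 5·£135.00 + £17.77 = £692.77.
Total interest = total paid − principal = £692.77 − £650.00 = £42.77.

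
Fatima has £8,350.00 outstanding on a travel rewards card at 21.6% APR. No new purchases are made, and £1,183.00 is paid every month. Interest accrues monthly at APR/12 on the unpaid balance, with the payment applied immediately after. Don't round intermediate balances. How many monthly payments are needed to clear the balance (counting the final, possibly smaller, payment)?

8 months

Monthly rate r = 21.6%/12 = 1.8% = 0.018.
Recurrence: B ← B·(1+r) − £1,183.00.
Month 1: interest £150.30; balance after payment £7,317.30.
Month 2: interest £131.71; balance after payment £6,266.01.
Closed form: n = −ln(1 − rB₀/P)/ln(1+r) = −ln(0.87295)/ln(1.018) ≈ 7.616, so the balance reaches zero during payment 8.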